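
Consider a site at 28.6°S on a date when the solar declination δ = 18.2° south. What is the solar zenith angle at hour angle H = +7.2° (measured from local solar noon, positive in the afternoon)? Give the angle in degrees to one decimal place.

cos θ_z = sin φ sin δ + cos φ cos δ cos H = (-0.4787)(-0.3123) + (0.8780)(0.9500)(0.9921) = 0.9770.
θ_z = arccos(0.9770) = 12.31°.

12.3°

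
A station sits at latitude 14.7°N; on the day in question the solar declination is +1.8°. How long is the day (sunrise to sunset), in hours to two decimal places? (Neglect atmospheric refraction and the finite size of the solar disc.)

−tan φ tan δ = −(0.2623)(0.0314) = -0.0082; H_s = arccos(-0.0082) = 90.47°.
Day length = 2 H_s / 15° h⁻¹ = 180.94° / 15 = 12.063 h.

12.06 hours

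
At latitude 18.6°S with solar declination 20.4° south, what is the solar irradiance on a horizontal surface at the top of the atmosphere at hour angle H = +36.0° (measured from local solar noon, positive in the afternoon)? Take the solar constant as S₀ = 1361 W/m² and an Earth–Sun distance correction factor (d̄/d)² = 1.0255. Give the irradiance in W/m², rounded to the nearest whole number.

cos θ_z = sin(-18.6°) sin(-20.4°) + cos(-18.6°) cos(-20.4°) cos(36.00°) = 0.1112 + 0.7187 = 0.8299.
Top-of-atmosphere irradiance = S₀ (d̄/d)² cos θ_z = 1361 × 1.0255 × 0.8299 = 1158.30 W/m².

1158 W/m²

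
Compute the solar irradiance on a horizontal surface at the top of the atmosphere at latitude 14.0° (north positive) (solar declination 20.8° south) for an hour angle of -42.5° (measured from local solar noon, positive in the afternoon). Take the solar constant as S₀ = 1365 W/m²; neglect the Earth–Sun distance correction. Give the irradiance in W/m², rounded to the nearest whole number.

cos θ_z = sin(14.0°) sin(-20.8°) + cos(14.0°) cos(-20.8°) cos(-42.50°) = -0.0859 + 0.6688 = 0.5829.
Top-of-atmosphere irradiance = S₀ cos θ_z = 1365 × 0.5829 = 795.66 W/m².

796 W/m²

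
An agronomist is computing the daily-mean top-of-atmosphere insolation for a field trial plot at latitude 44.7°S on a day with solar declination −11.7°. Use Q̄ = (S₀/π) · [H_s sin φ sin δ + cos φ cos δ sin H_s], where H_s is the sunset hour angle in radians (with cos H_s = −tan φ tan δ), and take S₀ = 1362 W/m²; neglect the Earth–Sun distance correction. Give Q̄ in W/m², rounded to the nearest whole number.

405 W/m²

cos H_s = −tan(-44.7°) · tan(-11.7°) = -0.2049, so H_s = arccos(-0.2049) = 101.82°. In radians, H_s = 1.7771.
H_s sin φ sin δ = 1.7771 × -0.7034 × -0.2028 = 0.2535.
cos φ cos δ sin H_s = 0.7108 × 0.9792 × 0.9788 = 0.6813.
Q̄ = (1362/π) × (0.2535 + 0.6813) = 433.54 × 0.9348 = 405.27 W/m².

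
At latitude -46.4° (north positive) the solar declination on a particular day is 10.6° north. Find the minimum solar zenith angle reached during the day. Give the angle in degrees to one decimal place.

57.0°

At local solar noon the hour angle is zero, so the zenith angle is |φ − δ| = |-46.4° − (10.6°)| = 57.0°.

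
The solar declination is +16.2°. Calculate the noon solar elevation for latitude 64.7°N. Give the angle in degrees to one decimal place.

At local solar noon the hour angle is zero, so the elevation is 90° − |φ − δ| = 90° − |64.7° − (16.2°)| = 90° − 48.5° = 41.5°.

41.5°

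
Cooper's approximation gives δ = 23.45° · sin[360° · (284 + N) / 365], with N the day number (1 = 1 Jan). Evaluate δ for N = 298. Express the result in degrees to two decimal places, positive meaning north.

360 × (284 + 298) / 365 = 574.027°; sin(574.027°) = -0.5596.
δ = 23.45 × -0.5596 = -13.123° ≈ -13.12°.

-13.12°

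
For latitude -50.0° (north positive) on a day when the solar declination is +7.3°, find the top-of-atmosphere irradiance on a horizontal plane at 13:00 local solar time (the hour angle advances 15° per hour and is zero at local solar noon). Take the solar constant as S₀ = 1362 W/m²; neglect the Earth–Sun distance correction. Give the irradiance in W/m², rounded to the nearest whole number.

706 W/m²

Hour angle H = 15° × (13 − 12) = 15.00°.
cos θ_z = sin(-50.0°) sin(7.3°) + cos(-50.0°) cos(7.3°) cos(15.00°) = -0.0973 + 0.6159 = 0.5186.
Top-of-atmosphere irradiance = S₀ cos θ_z = 1362 × 0.5186 = 706.33 W/m².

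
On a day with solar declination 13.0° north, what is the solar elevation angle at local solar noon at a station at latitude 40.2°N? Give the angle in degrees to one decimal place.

At local solar noon the hour angle is zero, so the elevation is 90° − |φ − δ| = 90° − |40.2° − (13.0°)| = 90° − 27.2° = 62.8°.

62.8°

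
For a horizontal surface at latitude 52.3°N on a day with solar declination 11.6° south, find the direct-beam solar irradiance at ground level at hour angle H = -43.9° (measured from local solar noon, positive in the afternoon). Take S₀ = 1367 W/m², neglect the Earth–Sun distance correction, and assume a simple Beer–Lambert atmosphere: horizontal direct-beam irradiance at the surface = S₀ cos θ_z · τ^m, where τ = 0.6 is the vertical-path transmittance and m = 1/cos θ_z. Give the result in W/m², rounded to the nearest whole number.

57 W/m²

With φ = 52.3°, δ = -11.6°, H = -43.90°: sin φ sin δ = -0.1591, cos φ cos δ cos H = 0.4316, so cos θ_z = 0.2725.
Air mass m = 1/cos θ_z = 1/0.2725 = 3.670; τ^m = 0.6^3.670 = 0.1534.
Surface direct beam = 1367 × 0.2725 × 0.1534 = 57.14 W/m².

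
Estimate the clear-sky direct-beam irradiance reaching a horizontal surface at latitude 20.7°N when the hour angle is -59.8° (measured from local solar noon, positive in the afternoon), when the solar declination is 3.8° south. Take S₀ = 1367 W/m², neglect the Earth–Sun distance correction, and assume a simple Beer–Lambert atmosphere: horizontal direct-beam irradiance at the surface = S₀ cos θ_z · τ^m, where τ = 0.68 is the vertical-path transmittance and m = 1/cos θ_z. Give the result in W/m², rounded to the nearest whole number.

257 W/m²

cos θ_z = sin φ sin δ + cos φ cos δ cos H = (0.3535)(-0.0663) + (0.9354)(0.9978)(0.5030) = 0.4460.
Air mass m = 1/cos θ_z = 1/0.4460 = 2.242; τ^m = 0.68^2.242 = 0.4212.
Surface direct beam = 1367 × 0.4460 × 0.4212 = 256.80 W/m².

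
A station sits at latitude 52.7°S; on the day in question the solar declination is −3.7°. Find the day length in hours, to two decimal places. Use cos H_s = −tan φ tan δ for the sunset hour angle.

−tan φ tan δ = −(-1.3127)(-0.0647) = -0.0849; H_s = arccos(-0.0849) = 94.87°.
Day length = 2 H_s / 15° h⁻¹ = 189.74° / 15 = 12.649 h.

12.65 hours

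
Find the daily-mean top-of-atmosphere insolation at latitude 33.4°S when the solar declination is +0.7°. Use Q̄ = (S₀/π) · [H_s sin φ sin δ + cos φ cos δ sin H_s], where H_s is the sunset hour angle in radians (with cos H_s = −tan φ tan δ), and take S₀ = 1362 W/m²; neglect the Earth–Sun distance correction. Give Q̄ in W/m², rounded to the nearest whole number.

−tan φ tan δ = −(-0.6594)(0.0122) = 0.0080; H_s = arccos(0.0080) = 89.54°. In radians, H_s = 1.5628.
H_s sin φ sin δ = 1.5628 × -0.5505 × 0.0122 = -0.0105.
cos φ cos δ sin H_s = 0.8348 × 0.9999 × 1.0000 = 0.8347.
Q̄ = (1362/π) × (-0.0105 + 0.8347) = 433.54 × 0.8242 = 357.32 W/m².

357 W/m²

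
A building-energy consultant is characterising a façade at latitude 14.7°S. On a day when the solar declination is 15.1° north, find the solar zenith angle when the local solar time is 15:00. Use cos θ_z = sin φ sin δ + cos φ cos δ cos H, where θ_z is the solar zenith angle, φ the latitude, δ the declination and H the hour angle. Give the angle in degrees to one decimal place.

53.5°

Hour angle H = 15° × (15 − 12) = 45.00°.
cos θ_z = sin φ sin δ + cos φ cos δ cos H = (-0.2538)(0.2605) + (0.9673)(0.9655)(0.7071) = 0.5943.
θ_z = arccos(0.5943) = 53.54°.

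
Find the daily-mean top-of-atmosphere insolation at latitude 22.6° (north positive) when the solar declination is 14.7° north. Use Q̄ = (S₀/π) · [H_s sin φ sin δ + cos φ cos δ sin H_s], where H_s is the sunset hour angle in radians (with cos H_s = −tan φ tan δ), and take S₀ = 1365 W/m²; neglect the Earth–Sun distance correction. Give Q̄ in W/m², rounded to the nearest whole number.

−tan φ tan δ = −(0.4163)(0.2623) = -0.1092; H_s = arccos(-0.1092) = 96.27°. In radians, H_s = 1.6802.
H_s sin φ sin δ = 1.6802 × 0.3843 × 0.2538 = 0.1639.
cos φ cos δ sin H_s = 0.9232 × 0.9673 × 0.9940 = 0.8877.
Q̄ = (1365/π) × (0.1639 + 0.8877) = 434.49 × 1.0516 = 456.91 W/m².

457 W/m²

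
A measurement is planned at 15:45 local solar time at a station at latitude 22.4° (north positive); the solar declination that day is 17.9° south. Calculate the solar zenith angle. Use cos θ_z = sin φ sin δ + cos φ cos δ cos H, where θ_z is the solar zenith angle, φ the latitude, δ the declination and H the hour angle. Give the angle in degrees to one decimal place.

Hour angle H = 15° × (15.75 − 12) = 56.25°.
cos θ_z = sin(22.4°) sin(-17.9°) + cos(22.4°) cos(-17.9°) cos(56.25°) = -0.1171 + 0.4888 = 0.3717.
θ_z = arccos(0.3717) = 68.18°.

68.2°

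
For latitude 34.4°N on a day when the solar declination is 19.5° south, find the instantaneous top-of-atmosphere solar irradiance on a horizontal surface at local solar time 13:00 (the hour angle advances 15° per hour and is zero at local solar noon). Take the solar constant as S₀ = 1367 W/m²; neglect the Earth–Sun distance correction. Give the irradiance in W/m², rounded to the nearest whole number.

Hour angle H = 15° × (13 − 12) = 15.00°.
cos θ_z = sin(34.4°) sin(-19.5°) + cos(34.4°) cos(-19.5°) cos(15.00°) = -0.1886 + 0.7513 = 0.5627.
Top-of-atmosphere irradiance = S₀ cos θ_z = 1367 × 0.5627 = 769.21 W/m².

769 W/m²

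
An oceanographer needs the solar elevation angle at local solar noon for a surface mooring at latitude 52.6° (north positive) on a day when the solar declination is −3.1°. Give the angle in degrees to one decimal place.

34.3°

At local solar noon the hour angle is zero, so the elevation is 90° − |φ − δ| = 90° − |52.6° − (-3.1°)| = 90° − 55.7° = 34.3°.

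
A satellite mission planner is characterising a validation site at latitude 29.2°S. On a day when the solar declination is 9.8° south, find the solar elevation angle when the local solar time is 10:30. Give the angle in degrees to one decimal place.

61.4°

Hour angle H = 15° × (10.5 − 12) = -22.50°.
With φ = -29.2°, δ = -9.8°, H = -22.50°: sin φ sin δ = 0.0830, cos φ cos δ cos H = 0.7947, so cos θ_z = 0.8777.
θ_z = arccos(0.8777) = 28.63°, so the elevation is 90° − 28.63° = 61.37°.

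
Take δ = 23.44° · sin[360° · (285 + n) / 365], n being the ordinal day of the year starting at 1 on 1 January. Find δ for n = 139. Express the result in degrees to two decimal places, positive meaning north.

+19.92°

360 × (285 + 139) / 365 = 418.192°; sin(418.192°) = 0.8498.
δ = 23.44 × 0.8498 = 19.919° ≈ +19.92°.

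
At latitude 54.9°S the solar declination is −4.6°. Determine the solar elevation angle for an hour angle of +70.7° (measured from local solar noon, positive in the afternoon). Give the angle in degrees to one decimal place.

14.8°

cos θ_z = sin φ sin δ + cos φ cos δ cos H = (-0.8181)(-0.0802) + (0.5750)(0.9968)(0.3305) = 0.2550.
θ_z = arccos(0.2550) = 75.23°, so the elevation is 90° − 75.23° = 14.77°.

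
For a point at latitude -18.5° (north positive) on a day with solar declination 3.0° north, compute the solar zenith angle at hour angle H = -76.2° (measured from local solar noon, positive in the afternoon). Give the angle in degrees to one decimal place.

cos θ_z = sin φ sin δ + cos φ cos δ cos H = (-0.3173)(0.0523) + (0.9483)(0.9986)(0.2385) = 0.2093.
θ_z = arccos(0.2093) = 77.92°.

77.9°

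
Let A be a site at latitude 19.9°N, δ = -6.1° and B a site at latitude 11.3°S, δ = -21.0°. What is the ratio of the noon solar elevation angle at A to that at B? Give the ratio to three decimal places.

0.797

A: 90° − |19.9 − (-6.1)| = 64.00°.
B: 90° − |-11.3 − (-21.0)| = 80.30°.
Ratio A/B = 64.0000 / 80.3000 = 0.7970.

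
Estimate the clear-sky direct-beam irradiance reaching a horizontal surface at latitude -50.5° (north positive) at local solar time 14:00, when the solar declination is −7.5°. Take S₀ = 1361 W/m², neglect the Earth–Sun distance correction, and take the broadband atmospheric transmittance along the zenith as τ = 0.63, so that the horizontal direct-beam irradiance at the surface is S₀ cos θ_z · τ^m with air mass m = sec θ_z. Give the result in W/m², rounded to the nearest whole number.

431 W/m²

Hour angle H = 15° × (14 − 12) = 30.00°.
cos θ_z = sin φ sin δ + cos φ cos δ cos H = (-0.7716)(-0.1305) + (0.6361)(0.9914)(0.8660) = 0.6468.
Air mass m = 1/cos θ_z = 1/0.6468 = 1.546; τ^m = 0.63^1.546 = 0.4895.
Surface direct beam = 1361 × 0.6468 × 0.4895 = 430.90 W/m².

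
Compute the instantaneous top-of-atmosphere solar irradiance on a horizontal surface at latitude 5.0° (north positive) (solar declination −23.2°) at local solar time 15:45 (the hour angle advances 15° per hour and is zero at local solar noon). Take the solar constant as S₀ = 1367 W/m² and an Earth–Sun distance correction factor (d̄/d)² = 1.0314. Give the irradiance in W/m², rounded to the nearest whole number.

669 W/m²

Hour angle H = 15° × (15.75 − 12) = 56.25°.
cos θ_z = sin φ sin δ + cos φ cos δ cos H = (0.0872)(-0.3939) + (0.9962)(0.9191)(0.5556) = 0.4744.
Top-of-atmosphere irradiance = S₀ (d̄/d)² cos θ_z = 1367 × 1.0314 × 0.4744 = 668.87 W/m².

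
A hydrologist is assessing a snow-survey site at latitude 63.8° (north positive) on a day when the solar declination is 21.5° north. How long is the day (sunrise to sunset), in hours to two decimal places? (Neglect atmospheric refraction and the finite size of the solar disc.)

19.09 hours

−tan φ tan δ = −(2.0323)(0.3939) = -0.8005; H_s = arccos(-0.8005) = 143.18°.
Day length = 2 H_s / 15° h⁻¹ = 286.36° / 15 = 19.091 h.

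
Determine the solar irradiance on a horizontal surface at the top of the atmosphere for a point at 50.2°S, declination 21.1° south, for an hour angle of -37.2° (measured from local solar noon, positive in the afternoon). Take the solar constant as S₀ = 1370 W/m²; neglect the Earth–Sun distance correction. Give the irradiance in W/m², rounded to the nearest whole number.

1031 W/m²

With φ = -50.2°, δ = -21.1°, H = -37.20°: sin φ sin δ = 0.2766, cos φ cos δ cos H = 0.4757, so cos θ_z = 0.7523.
Top-of-atmosphere irradiance = S₀ cos θ_z = 1370 × 0.7523 = 1030.65 W/m².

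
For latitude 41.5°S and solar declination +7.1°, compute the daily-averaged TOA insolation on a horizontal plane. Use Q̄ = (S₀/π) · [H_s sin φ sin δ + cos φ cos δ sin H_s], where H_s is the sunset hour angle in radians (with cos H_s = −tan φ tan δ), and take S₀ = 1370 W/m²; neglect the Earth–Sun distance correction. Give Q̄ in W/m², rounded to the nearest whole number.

270 W/m²

−tan φ tan δ = −(-0.8847)(0.1246) = 0.1102; H_s = arccos(0.1102) = 83.67°. In radians, H_s = 1.4603.
H_s sin φ sin δ = 1.4603 × -0.6626 × 0.1236 = -0.1196.
cos φ cos δ sin H_s = 0.7490 × 0.9923 × 0.9939 = 0.7387.
Q̄ = (1370/π) × (-0.1196 + 0.7387) = 436.08 × 0.6191 = 269.98 W/m².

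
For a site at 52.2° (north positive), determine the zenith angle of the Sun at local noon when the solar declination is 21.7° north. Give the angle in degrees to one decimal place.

At local solar noon the hour angle is zero, so the zenith angle is |φ − δ| = |52.2° − (21.7°)| = 30.5°.

30.5°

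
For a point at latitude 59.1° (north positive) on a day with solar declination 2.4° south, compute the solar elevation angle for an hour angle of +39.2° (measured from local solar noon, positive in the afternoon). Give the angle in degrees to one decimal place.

With φ = 59.1°, δ = -2.4°, H = 39.20°: sin φ sin δ = -0.0359, cos φ cos δ cos H = 0.3976, so cos θ_z = 0.3617.
θ_z = arccos(0.3617) = 68.80°, so the elevation is 90° − 68.80° = 21.20°.

21.2°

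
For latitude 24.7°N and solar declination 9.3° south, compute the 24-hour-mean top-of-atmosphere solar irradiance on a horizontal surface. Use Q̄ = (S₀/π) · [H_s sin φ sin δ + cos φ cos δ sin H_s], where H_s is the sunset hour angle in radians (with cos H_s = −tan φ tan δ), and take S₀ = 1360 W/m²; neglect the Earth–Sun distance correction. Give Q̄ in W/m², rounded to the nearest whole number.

343 W/m²

cos H_s = −tan(24.7°) · tan(-9.3°) = 0.0753, so H_s = arccos(0.0753) = 85.68°. In radians, H_s = 1.4954.
H_s sin φ sin δ = 1.4954 × 0.4179 × -0.1616 = -0.1010.
cos φ cos δ sin H_s = 0.9085 × 0.9869 × 0.9972 = 0.8941.
Q̄ = (1360/π) × (-0.1010 + 0.8941) = 432.90 × 0.7931 = 343.33 W/m².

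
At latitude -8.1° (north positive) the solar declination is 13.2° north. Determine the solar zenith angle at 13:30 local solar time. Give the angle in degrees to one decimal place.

Hour angle H = 15° × (13.5 − 12) = 22.50°.
With φ = -8.1°, δ = 13.2°, H = 22.50°: sin φ sin δ = -0.0322, cos φ cos δ cos H = 0.8905, so cos θ_z = 0.8583.
θ_z = arccos(0.8583) = 30.87°.

30.9°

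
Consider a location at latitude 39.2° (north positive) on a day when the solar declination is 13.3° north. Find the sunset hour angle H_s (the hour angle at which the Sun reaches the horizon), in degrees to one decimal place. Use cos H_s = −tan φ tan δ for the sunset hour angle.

−tan φ tan δ = −(0.8156)(0.2364) = -0.1928; H_s = arccos(-0.1928) = 101.12°.

101.1°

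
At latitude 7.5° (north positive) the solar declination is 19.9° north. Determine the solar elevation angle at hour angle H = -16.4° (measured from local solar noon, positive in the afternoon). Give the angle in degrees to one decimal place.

69.8°

cos θ_z = sin φ sin δ + cos φ cos δ cos H = (0.1305)(0.3404) + (0.9914)(0.9403)(0.9593) = 0.9387.
θ_z = arccos(0.9387) = 20.17°, so the elevation is 90° − 20.17° = 69.83°.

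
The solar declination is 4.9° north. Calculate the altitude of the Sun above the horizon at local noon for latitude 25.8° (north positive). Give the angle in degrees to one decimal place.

69.1°

At local solar noon the hour angle is zero, so the elevation is 90° − |φ − δ| = 90° − |25.8° − (4.9°)| = 90° − 20.9° = 69.1°.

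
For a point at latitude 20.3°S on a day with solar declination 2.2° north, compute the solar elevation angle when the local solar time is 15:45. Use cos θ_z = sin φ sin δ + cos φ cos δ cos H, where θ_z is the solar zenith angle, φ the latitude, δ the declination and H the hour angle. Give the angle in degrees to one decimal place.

Hour angle H = 15° × (15.75 − 12) = 56.25°.
cos θ_z = sin φ sin δ + cos φ cos δ cos H = (-0.3469)(0.0384) + (0.9379)(0.9993)(0.5556) = 0.5074.
θ_z = arccos(0.5074) = 59.51°, so the elevation is 90° − 59.51° = 30.49°.

30.5°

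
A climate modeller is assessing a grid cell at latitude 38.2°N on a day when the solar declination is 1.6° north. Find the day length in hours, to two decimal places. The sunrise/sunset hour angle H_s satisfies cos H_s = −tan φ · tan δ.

−tan φ tan δ = −(0.7869)(0.0279) = -0.0220; H_s = arccos(-0.0220) = 91.26°.
Day length = 2 H_s / 15° h⁻¹ = 182.52° / 15 = 12.168 h.

12.17 hours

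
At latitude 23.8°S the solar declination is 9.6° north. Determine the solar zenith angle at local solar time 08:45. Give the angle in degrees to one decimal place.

Hour angle H = 15° × (8.75 − 12) = -48.75°.
With φ = -23.8°, δ = 9.6°, H = -48.75°: sin φ sin δ = -0.0673, cos φ cos δ cos H = 0.5948, so cos θ_z = 0.5275.
θ_z = arccos(0.5275) = 58.16°.

58.2°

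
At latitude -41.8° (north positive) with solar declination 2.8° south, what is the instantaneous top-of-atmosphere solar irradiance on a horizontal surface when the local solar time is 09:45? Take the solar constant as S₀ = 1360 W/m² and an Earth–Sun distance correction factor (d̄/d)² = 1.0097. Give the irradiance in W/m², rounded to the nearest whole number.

895 W/m²

Hour angle H = 15° × (9.75 − 12) = -33.75°.
With φ = -41.8°, δ = -2.8°, H = -33.75°: sin φ sin δ = 0.0326, cos φ cos δ cos H = 0.6191, so cos θ_z = 0.6517.
Top-of-atmosphere irradiance = S₀ (d̄/d)² cos θ_z = 1360 × 1.0097 × 0.6517 = 894.91 W/m².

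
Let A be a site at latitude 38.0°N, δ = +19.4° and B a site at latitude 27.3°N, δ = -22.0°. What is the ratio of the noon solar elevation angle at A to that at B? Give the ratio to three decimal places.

1.754

A: 90° − |38.0 − (19.4)| = 71.40°.
B: 90° − |27.3 − (-22.0)| = 40.70°.
Ratio A/B = 71.4000 / 40.7000 = 1.7543.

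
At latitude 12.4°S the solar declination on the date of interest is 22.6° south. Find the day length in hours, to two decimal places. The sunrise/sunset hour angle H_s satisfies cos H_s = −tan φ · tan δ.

The sunset hour angle satisfies cos H_s = −tan φ tan δ = -0.0915, giving H_s = 95.25°.
Day length = 2 H_s / 15° h⁻¹ = 190.50° / 15 = 12.700 h.

12.70 hours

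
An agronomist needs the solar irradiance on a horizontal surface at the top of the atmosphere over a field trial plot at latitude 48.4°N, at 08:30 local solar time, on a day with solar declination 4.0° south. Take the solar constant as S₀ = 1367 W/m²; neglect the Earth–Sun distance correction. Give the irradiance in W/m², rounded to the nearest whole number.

Hour angle H = 15° × (8.5 − 12) = -52.50°.
cos θ_z = sin(48.4°) sin(-4.0°) + cos(48.4°) cos(-4.0°) cos(-52.50°) = -0.0522 + 0.4032 = 0.3510.
Top-of-atmosphere irradiance = S₀ cos θ_z = 1367 × 0.3510 = 479.82 W/m².

480 W/m²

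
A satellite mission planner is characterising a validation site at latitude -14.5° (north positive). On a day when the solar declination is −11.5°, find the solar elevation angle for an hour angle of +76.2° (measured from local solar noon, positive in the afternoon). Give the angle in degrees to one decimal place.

cos θ_z = sin(-14.5°) sin(-11.5°) + cos(-14.5°) cos(-11.5°) cos(76.20°) = 0.0499 + 0.2263 = 0.2762.
θ_z = arccos(0.2762) = 73.97°, so the elevation is 90° − 73.97° = 16.03°.

16.0°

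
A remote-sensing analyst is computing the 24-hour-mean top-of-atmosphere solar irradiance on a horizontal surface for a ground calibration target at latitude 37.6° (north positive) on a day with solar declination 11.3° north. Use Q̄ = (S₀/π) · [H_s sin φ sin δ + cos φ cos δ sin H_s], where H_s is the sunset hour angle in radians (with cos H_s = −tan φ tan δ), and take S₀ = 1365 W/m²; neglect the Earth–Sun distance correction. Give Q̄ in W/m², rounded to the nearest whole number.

The sunset hour angle satisfies cos H_s = −tan φ tan δ = -0.1539, giving H_s = 98.85°. In radians, H_s = 1.7253.
H_s sin φ sin δ = 1.7253 × 0.6101 × 0.1959 = 0.2062.
cos φ cos δ sin H_s = 0.7923 × 0.9806 × 0.9881 = 0.7677.
Q̄ = (1365/π) × (0.2062 + 0.7677) = 434.49 × 0.9739 = 423.15 W/m².

423 W/m²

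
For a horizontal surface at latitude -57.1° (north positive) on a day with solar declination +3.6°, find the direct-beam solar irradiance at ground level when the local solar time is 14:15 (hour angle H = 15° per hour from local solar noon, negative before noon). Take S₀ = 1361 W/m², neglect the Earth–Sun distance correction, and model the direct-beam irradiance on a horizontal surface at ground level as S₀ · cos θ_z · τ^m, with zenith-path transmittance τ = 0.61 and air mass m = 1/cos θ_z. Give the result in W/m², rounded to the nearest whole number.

Hour angle H = 15° × (14.25 − 12) = 33.75°.
cos θ_z = sin(-57.1°) sin(3.6°) + cos(-57.1°) cos(3.6°) cos(33.75°) = -0.0527 + 0.4507 = 0.3980.
Air mass m = 1/cos θ_z = 1/0.3980 = 2.513; τ^m = 0.61^2.513 = 0.2888.
Surface direct beam = 1361 × 0.3980 × 0.2888 = 156.44 W/m².

156 W/m²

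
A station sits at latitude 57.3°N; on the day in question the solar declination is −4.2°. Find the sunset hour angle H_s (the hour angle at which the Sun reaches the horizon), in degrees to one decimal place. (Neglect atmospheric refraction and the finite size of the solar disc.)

83.4°

cos H_s = −tan(57.3°) · tan(-4.2°) = 0.1144, so H_s = arccos(0.1144) = 83.43°.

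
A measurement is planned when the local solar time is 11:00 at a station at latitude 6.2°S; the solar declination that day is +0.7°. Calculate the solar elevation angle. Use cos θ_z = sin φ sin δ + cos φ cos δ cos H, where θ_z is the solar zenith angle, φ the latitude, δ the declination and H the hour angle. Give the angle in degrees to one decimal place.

Hour angle H = 15° × (11 − 12) = -15.00°.
cos θ_z = sin(-6.2°) sin(0.7°) + cos(-6.2°) cos(0.7°) cos(-15.00°) = -0.0013 + 0.9602 = 0.9589.
θ_z = arccos(0.9589) = 16.48°, so the elevation is 90° − 16.48° = 73.52°.

73.5°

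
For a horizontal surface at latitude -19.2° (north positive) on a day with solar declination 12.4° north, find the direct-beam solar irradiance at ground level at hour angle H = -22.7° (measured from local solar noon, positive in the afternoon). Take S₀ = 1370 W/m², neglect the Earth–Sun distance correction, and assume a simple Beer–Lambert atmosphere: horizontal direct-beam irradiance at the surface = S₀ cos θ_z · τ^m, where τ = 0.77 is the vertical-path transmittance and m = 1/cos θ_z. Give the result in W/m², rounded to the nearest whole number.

765 W/m²

With φ = -19.2°, δ = 12.4°, H = -22.70°: sin φ sin δ = -0.0706, cos φ cos δ cos H = 0.8509, so cos θ_z = 0.7803.
Air mass m = 1/cos θ_z = 1/0.7803 = 1.282; τ^m = 0.77^1.282 = 0.7153.
Surface direct beam = 1370 × 0.7803 × 0.7153 = 764.66 W/m².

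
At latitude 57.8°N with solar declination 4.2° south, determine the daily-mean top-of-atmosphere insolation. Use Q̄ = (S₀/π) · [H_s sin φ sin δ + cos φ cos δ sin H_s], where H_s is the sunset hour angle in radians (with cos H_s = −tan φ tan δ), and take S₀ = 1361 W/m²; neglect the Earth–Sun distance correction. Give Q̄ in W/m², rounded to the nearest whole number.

cos H_s = −tan(57.8°) · tan(-4.2°) = 0.1166, so H_s = arccos(0.1166) = 83.30°. In radians, H_s = 1.4539.
H_s sin φ sin δ = 1.4539 × 0.8462 × -0.0732 = -0.0901.
cos φ cos δ sin H_s = 0.5329 × 0.9973 × 0.9932 = 0.5278.
Q̄ = (1361/π) × (-0.0901 + 0.5278) = 433.22 × 0.4377 = 189.62 W/m².

190 W/m²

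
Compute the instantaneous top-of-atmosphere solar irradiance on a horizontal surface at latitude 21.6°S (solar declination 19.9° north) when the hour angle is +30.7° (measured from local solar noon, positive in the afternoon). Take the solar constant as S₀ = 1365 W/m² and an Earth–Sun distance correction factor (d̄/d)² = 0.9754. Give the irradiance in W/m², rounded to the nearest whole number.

cos θ_z = sin(-21.6°) sin(19.9°) + cos(-21.6°) cos(19.9°) cos(30.70°) = -0.1253 + 0.7517 = 0.6264.
Top-of-atmosphere irradiance = S₀ (d̄/d)² cos θ_z = 1365 × 0.9754 × 0.6264 = 834.00 W/m².

834 W/m²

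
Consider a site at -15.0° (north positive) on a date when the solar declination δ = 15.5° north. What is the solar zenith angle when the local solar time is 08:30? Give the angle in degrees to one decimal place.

Hour angle H = 15° × (8.5 − 12) = -52.50°.
cos θ_z = sin(-15.0°) sin(15.5°) + cos(-15.0°) cos(15.5°) cos(-52.50°) = -0.0692 + 0.5666 = 0.4974.
θ_z = arccos(0.4974) = 60.17°.

60.2°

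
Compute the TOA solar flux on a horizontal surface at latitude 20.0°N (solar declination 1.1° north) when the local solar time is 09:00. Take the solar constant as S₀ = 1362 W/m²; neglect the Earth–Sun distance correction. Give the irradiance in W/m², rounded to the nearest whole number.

914 W/m²

Hour angle H = 15° × (9 − 12) = -45.00°.
With φ = 20.0°, δ = 1.1°, H = -45.00°: sin φ sin δ = 0.0066, cos φ cos δ cos H = 0.6643, so cos θ_z = 0.6709.
Top-of-atmosphere irradiance = S₀ cos θ_z = 1362 × 0.6709 = 913.77 W/m².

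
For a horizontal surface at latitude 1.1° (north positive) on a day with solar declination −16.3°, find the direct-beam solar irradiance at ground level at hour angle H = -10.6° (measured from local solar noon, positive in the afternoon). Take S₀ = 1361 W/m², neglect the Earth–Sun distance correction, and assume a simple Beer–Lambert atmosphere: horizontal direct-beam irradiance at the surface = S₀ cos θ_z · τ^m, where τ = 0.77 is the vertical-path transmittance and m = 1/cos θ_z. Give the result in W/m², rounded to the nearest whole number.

cos θ_z = sin(1.1°) sin(-16.3°) + cos(1.1°) cos(-16.3°) cos(-10.60°) = -0.0054 + 0.9433 = 0.9379.
Air mass m = 1/cos θ_z = 1/0.9379 = 1.066; τ^m = 0.77^1.066 = 0.7568.
Surface direct beam = 1361 × 0.9379 × 0.7568 = 966.04 W/m².

966 W/m²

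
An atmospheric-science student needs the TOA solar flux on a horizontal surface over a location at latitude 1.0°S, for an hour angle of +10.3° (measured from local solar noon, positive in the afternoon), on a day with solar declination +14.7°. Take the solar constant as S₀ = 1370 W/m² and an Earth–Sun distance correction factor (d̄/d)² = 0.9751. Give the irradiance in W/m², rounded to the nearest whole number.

1265 W/m²

cos θ_z = sin(-1.0°) sin(14.7°) + cos(-1.0°) cos(14.7°) cos(10.30°) = -0.0044 + 0.9515 = 0.9471.
Top-of-atmosphere irradiance = S₀ (d̄/d)² cos θ_z = 1370 × 0.9751 × 0.9471 = 1265.22 W/m².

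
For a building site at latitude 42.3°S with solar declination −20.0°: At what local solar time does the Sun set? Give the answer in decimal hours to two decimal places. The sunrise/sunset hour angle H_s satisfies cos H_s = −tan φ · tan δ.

The sunset hour angle satisfies cos H_s = −tan φ tan δ = -0.3312, giving H_s = 109.34°.
Sunset is at 12 + H_s/15 = 12 + 7.289 = 19.289 h local solar time.

19.29 h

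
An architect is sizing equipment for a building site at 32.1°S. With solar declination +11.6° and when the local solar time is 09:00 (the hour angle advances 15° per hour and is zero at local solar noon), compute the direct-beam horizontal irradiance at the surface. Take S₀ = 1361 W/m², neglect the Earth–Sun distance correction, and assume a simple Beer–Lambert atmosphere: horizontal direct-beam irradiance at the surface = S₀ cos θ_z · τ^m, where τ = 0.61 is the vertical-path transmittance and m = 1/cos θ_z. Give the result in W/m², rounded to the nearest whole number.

Hour angle H = 15° × (9 − 12) = -45.00°.
cos θ_z = sin φ sin δ + cos φ cos δ cos H = (-0.5314)(0.2011) + (0.8471)(0.9796)(0.7071) = 0.4799.
Air mass m = 1/cos θ_z = 1/0.4799 = 2.084; τ^m = 0.61^2.084 = 0.3570.
Surface direct beam = 1361 × 0.4799 × 0.3570 = 233.17 W/m².

233 W/m²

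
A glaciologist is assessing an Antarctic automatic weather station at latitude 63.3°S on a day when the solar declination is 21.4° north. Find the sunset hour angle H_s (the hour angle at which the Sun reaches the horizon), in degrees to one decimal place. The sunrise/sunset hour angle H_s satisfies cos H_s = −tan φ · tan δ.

38.8°

−tan φ tan δ = −(-1.9883)(0.3919) = 0.7792; H_s = arccos(0.7792) = 38.81°.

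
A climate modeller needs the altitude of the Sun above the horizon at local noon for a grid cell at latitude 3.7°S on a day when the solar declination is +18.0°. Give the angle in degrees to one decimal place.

68.3°

At local solar noon the hour angle is zero, so the elevation is 90° − |φ − δ| = 90° − |-3.7° − (18.0°)| = 90° − 21.7° = 68.3°.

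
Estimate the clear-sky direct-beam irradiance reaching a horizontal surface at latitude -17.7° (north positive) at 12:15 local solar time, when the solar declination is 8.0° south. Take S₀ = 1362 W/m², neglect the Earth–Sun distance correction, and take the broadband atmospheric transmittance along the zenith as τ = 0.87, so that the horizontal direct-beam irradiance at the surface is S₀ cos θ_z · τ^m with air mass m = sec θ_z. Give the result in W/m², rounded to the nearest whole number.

Hour angle H = 15° × (12.25 − 12) = 3.75°.
cos θ_z = sin φ sin δ + cos φ cos δ cos H = (-0.3040)(-0.1392) + (0.9527)(0.9903)(0.9979) = 0.9838.
Air mass m = 1/cos θ_z = 1/0.9838 = 1.016; τ^m = 0.87^1.016 = 0.8681.
Surface direct beam = 1362 × 0.9838 × 0.8681 = 1163.20 W/m².

1163 W/m²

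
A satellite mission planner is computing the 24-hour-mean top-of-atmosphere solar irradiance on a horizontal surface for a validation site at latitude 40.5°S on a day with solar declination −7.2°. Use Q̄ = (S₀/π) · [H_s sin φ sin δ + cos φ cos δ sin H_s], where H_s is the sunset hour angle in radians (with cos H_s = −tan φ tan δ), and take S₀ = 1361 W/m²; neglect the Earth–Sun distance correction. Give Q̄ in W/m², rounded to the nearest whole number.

The sunset hour angle satisfies cos H_s = −tan φ tan δ = -0.1079, giving H_s = 96.19°. In radians, H_s = 1.6788.
H_s sin φ sin δ = 1.6788 × -0.6494 × -0.1253 = 0.1366.
cos φ cos δ sin H_s = 0.7604 × 0.9921 × 0.9942 = 0.7500.
Q̄ = (1361/π) × (0.1366 + 0.7500) = 433.22 × 0.8866 = 384.09 W/m².

384 W/m²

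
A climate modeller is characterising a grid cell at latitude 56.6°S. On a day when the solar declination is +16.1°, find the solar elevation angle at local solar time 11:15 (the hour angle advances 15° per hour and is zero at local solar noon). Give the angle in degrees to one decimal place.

16.7°

Hour angle H = 15° × (11.25 − 12) = -11.25°.
cos θ_z = sin(-56.6°) sin(16.1°) + cos(-56.6°) cos(16.1°) cos(-11.25°) = -0.2315 + 0.5187 = 0.2872.
θ_z = arccos(0.2872) = 73.31°, so the elevation is 90° − 73.31° = 16.69°.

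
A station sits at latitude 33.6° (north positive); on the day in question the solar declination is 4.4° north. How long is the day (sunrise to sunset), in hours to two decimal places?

12.39 hours

cos H_s = −tan(33.6°) · tan(4.4°) = -0.0511, so H_s = arccos(-0.0511) = 92.93°.
Day length = 2 H_s / 15° h⁻¹ = 185.86° / 15 = 12.391 h.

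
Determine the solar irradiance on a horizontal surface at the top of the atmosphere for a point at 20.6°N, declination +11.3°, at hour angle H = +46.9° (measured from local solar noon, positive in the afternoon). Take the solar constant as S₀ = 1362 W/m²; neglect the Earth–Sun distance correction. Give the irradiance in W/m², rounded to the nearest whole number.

cos θ_z = sin φ sin δ + cos φ cos δ cos H = (0.3518)(0.1959) + (0.9361)(0.9806)(0.6833) = 0.6961.
Top-of-atmosphere irradiance = S₀ cos θ_z = 1362 × 0.6961 = 948.09 W/m².

948 W/m²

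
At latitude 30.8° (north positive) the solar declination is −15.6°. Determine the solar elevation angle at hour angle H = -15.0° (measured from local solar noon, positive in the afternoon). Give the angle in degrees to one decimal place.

cos θ_z = sin(30.8°) sin(-15.6°) + cos(30.8°) cos(-15.6°) cos(-15.00°) = -0.1377 + 0.7991 = 0.6614.
θ_z = arccos(0.6614) = 48.59°, so the elevation is 90° − 48.59° = 41.41°.

41.4°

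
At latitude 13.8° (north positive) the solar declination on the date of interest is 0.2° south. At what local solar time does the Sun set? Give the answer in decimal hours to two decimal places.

The sunset hour angle satisfies cos H_s = −tan φ tan δ = 0.0009, giving H_s = 89.95°.
Sunset is at 12 + H_s/15 = 12 + 5.997 = 17.997 h local solar time.

18.00 h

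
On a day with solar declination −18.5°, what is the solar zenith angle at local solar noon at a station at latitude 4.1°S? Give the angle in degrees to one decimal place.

At local solar noon the hour angle is zero, so the zenith angle is |φ − δ| = |-4.1° − (-18.5°)| = 14.4°.

14.4°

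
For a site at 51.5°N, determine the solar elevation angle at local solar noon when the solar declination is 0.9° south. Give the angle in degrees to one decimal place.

At local solar noon the hour angle is zero, so the elevation is 90° − |φ − δ| = 90° − |51.5° − (-0.9°)| = 90° − 52.4° = 37.6°.

37.6°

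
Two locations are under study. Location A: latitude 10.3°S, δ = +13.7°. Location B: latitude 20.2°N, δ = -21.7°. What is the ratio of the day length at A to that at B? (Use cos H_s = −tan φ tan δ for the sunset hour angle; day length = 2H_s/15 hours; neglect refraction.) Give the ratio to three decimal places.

A: H_s = arccos(−tan -10.3° · tan 13.7°) = 87.46°, so 2H_s/15 = 11.6613 h.
B: H_s = arccos(−tan 20.2° · tan -21.7°) = 81.58°, so 2H_s/15 = 10.8773 h.
Ratio A/B = 11.6613 / 10.8773 = 1.0721.

1.072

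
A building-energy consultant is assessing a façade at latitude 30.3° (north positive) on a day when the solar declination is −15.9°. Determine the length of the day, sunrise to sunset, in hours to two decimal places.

10.72 hours

−tan φ tan δ = −(0.5844)(-0.2849) = 0.1665; H_s = arccos(0.1665) = 80.42°.
Day length = 2 H_s / 15° h⁻¹ = 160.84° / 15 = 10.723 h.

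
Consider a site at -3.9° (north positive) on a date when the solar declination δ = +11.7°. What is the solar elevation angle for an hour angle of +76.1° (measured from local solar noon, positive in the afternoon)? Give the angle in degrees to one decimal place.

12.8°

cos θ_z = sin φ sin δ + cos φ cos δ cos H = (-0.0680)(0.2028) + (0.9977)(0.9792)(0.2402) = 0.2209.
θ_z = arccos(0.2209) = 77.24°, so the elevation is 90° − 77.24° = 12.76°.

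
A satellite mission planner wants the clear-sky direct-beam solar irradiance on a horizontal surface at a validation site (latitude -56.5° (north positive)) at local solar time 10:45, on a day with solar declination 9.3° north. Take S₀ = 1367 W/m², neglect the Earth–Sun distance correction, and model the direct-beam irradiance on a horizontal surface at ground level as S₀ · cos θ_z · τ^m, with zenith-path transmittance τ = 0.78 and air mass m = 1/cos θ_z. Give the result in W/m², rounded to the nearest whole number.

Hour angle H = 15° × (10.75 − 12) = -18.75°.
cos θ_z = sin(-56.5°) sin(9.3°) + cos(-56.5°) cos(9.3°) cos(-18.75°) = -0.1348 + 0.5158 = 0.3810.
Air mass m = 1/cos θ_z = 1/0.3810 = 2.625; τ^m = 0.78^2.625 = 0.5209.
Surface direct beam = 1367 × 0.3810 × 0.5209 = 271.30 W/m².

271 W/m²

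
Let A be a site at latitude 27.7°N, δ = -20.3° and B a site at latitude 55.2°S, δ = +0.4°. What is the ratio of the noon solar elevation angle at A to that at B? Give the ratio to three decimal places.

A: 90° − |27.7 − (-20.3)| = 42.00°.
B: 90° − |-55.2 − (0.4)| = 34.40°.
Ratio A/B = 42.0000 / 34.4000 = 1.2209.

1.221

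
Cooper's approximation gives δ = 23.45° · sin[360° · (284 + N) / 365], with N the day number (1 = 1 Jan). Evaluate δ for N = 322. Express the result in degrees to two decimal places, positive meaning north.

-19.82°

360 × (284 + 322) / 365 = 597.699°; sin(597.699°) = -0.8453.
δ = 23.45 × -0.8453 = -19.822° ≈ -19.82°.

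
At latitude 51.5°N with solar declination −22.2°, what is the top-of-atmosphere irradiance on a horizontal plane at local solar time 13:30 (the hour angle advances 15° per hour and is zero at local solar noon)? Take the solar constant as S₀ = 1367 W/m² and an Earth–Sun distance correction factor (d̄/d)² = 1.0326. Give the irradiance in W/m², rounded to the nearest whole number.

Hour angle H = 15° × (13.5 − 12) = 22.50°.
With φ = 51.5°, δ = -22.2°, H = 22.50°: sin φ sin δ = -0.2957, cos φ cos δ cos H = 0.5325, so cos θ_z = 0.2368.
Top-of-atmosphere irradiance = S₀ (d̄/d)² cos θ_z = 1367 × 1.0326 × 0.2368 = 334.26 W/m².

334 W/m²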